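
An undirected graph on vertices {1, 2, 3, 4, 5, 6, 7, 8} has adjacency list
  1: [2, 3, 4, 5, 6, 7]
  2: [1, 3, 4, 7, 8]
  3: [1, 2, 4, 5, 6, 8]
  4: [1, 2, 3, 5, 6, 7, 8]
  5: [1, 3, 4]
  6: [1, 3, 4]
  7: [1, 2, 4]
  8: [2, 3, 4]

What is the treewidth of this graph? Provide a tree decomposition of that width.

Treewidth 3.
Bags: B1 = {1, 2, 3, 4}  B2 = {2, 3, 4, 8}  B3 = {1, 3, 4, 5}  B4 = {1, 3, 4, 6}  B5 = {1, 2, 4, 7}
Tree: B1–B2, B1–B3, B3–B4, B1–B5

The largest bag has 4 vertices, giving width 3; this decomposition certifies tw(G) ≤ 3. On the other hand G contains the 4-clique {2, 3, 4, 8}. A clique must lie in a single bag of any decomposition, so no decomposition can have width below 3. Combining the bounds, tw(G) = 3.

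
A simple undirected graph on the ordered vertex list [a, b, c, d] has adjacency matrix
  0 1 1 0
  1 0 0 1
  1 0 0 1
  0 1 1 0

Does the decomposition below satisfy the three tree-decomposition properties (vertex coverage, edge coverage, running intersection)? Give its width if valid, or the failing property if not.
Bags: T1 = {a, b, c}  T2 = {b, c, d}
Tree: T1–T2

Every vertex of G appears in some bag (union = {a, b, c, d}); every edge is covered by a bag; and for each vertex v the set of bags containing v is connected in the bag tree. The decomposition is therefore valid. The largest bag has 3 vertices, so the width is 2.

Yes; width 2.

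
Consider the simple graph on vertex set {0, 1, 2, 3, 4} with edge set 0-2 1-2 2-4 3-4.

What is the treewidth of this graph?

1

A width-1 tree decomposition is:
Bags: B1 = {0, 2}  B2 = {2, 4}  B3 = {1, 2}  B4 = {3, 4}
Tree: B1–B2, B2–B3, B2–B4
The largest bag has 2 vertices, giving width 1; this decomposition certifies tw(G) ≤ 1. G has an edge, so its treewidth is at least 1. Hence tw(G) = 1 exactly.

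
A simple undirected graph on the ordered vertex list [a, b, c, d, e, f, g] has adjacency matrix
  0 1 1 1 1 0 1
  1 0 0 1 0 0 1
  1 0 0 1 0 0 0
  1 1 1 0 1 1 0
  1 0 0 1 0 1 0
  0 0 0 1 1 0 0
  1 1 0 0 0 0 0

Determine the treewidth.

A width-2 tree decomposition is:
Bags: B1 = {a, b, d}  B2 = {a, d, e}  B3 = {d, e, f}  B4 = {a, b, g}  B5 = {a, c, d}
Tree: B1–B2, B2–B3, B1–B4, B2–B5
Each bag holds 3 vertices, so the decomposition has width 2, which upper-bounds the treewidth. For the lower bound, the 3 vertices {a, d, e} are pairwise adjacent, and any tree decomposition puts a clique entirely inside one bag — forcing width ≥ 2. Therefore the treewidth is 2.

2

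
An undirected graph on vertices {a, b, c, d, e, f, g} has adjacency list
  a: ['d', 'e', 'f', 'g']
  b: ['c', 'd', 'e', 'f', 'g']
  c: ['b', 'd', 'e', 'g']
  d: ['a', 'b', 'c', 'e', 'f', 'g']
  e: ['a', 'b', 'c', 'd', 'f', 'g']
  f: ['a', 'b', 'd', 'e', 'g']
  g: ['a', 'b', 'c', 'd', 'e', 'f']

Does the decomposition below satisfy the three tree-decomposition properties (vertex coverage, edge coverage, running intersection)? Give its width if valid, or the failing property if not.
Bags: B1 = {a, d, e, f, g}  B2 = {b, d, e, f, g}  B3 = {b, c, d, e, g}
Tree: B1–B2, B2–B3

Yes; width 4.

Vertex coverage: the bags together contain {a, b, c, d, e, f, g}, the full vertex set. Edge coverage: each edge of G has both endpoints in at least one bag. Running intersection: for every vertex, the bags containing it form a connected subtree. All three properties hold, so this is a valid tree decomposition of width max|bag| − 1 = 4, and hence tw(G) ≤ 4.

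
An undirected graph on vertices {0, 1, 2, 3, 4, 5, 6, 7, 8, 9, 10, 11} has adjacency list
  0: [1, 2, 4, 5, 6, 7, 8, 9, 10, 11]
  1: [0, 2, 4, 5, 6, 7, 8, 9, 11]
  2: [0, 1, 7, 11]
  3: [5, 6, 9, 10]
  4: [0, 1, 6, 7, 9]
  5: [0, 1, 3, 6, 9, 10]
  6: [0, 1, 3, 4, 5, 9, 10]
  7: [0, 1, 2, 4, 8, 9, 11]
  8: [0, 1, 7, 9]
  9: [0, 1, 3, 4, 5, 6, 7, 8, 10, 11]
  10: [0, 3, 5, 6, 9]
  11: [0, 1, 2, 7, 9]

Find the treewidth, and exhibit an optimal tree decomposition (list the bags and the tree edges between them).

Treewidth 4.
One such decomposition:
Bags: B1 = {0, 1, 4, 6, 9}  B2 = {0, 1, 5, 6, 9}  B3 = {0, 5, 6, 9, 10}  B4 = {0, 1, 4, 7, 9}  B5 = {0, 1, 7, 8, 9}  B6 = {0, 1, 7, 9, 11}  B7 = {3, 5, 6, 9, 10}  B8 = {0, 1, 2, 7, 11}
Tree: B1–B2, B2–B3, B1–B4, B4–B5, B4–B6, B3–B7, B6–B8

Every bag has size at most 5, so the width is 5 − 1 = 4 and tw(G) ≤ 4. Conversely, {0, 1, 5, 6, 9} is a clique of size 5, and the vertices of any clique must share a bag in every tree decomposition; so some bag has ≥ 5 vertices and tw(G) ≥ 4. Combining the bounds, tw(G) = 4.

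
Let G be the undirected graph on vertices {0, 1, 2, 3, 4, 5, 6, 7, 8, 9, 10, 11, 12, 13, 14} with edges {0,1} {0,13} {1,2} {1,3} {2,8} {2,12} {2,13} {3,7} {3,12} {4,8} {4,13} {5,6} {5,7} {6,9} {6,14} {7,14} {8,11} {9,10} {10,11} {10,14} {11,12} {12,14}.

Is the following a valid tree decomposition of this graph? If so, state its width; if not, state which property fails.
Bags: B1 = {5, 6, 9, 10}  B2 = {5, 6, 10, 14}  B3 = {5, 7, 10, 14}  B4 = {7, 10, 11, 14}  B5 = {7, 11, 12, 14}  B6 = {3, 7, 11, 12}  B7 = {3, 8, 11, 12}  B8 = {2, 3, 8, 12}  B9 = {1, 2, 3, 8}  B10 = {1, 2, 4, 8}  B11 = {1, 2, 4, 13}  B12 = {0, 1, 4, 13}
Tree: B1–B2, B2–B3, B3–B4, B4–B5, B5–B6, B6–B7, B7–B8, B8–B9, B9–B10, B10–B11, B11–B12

Every vertex of G appears in some bag (union = {0, 1, 2, 3, 4, 5, 6, 7, 8, 9, 10, 11, 12, 13, 14}); every edge is covered by a bag; and for each vertex v the set of bags containing v is connected in the bag tree. The decomposition is therefore valid. The largest bag has 4 vertices, so the width is 3.

Yes; width 3.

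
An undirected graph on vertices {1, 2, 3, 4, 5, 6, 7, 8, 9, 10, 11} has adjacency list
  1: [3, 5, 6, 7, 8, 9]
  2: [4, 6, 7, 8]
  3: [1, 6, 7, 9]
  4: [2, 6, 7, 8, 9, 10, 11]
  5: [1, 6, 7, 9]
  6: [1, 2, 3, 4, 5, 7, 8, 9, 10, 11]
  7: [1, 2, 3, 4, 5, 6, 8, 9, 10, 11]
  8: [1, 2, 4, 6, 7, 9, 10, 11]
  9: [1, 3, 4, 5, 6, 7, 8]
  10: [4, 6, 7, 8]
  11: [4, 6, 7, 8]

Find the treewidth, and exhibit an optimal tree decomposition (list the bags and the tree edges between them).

Treewidth 4.
One optimal decomposition is:
Bags: B1 = {4, 6, 7, 8, 11}  B2 = {4, 6, 7, 8, 10}  B3 = {4, 6, 7, 8, 9}  B4 = {1, 6, 7, 8, 9}  B5 = {1, 5, 6, 7, 9}  B6 = {1, 3, 6, 7, 9}  B7 = {2, 4, 6, 7, 8}
Tree: B1–B2, B2–B3, B3–B4, B4–B5, B5–B6, B1–B7

Every bag has size at most 5, so the width is 5 − 1 = 4 and tw(G) ≤ 4. For the lower bound, the 5 vertices {1, 6, 7, 8, 9} are pairwise adjacent, and any tree decomposition puts a clique entirely inside one bag — forcing width ≥ 4. Combining the bounds, tw(G) = 4.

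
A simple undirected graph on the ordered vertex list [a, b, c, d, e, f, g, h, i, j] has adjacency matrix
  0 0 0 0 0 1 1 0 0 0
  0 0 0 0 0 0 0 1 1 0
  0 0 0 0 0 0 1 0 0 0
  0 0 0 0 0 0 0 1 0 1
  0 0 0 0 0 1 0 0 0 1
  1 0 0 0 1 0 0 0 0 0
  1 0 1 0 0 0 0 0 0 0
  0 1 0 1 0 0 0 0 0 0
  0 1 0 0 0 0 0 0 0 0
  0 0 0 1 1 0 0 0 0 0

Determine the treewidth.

A width-1 tree decomposition is:
Bags: B1 = {b, i}  B2 = {b, h}  B3 = {d, h}  B4 = {d, j}  B5 = {e, j}  B6 = {e, f}  B7 = {a, f}  B8 = {a, g}  B9 = {c, g}
Tree: B1–B2, B2–B3, B3–B4, B4–B5, B5–B6, B6–B7, B7–B8, B8–B9
Every bag has size at most 2, so the width is 2 − 1 = 1 and tw(G) ≤ 1. Since G has at least one edge (e.g. i–b), it is not an edgeless graph, so tw(G) ≥ 1. Combining the bounds, tw(G) = 1.

1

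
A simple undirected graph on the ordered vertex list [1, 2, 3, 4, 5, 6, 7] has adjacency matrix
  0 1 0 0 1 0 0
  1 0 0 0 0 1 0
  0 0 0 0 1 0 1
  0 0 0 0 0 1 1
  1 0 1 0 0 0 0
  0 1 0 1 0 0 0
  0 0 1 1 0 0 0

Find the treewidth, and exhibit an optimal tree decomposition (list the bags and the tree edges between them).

Treewidth 2.
One such decomposition:
Bags: B1 = {3, 4, 7}  B2 = {3, 4, 6}  B3 = {2, 3, 6}  B4 = {1, 2, 3}  B5 = {1, 3, 5}
Tree: B1–B2, B2–B3, B3–B4, B4–B5

Every bag has size at most 3, so the width is 3 − 1 = 2 and tw(G) ≤ 2. Since 3–7–4–6–2–1–5–3 is a cycle in G, G is not acyclic. Forests are exactly the graphs of treewidth ≤ 1, so tw(G) ≥ 2. Hence tw(G) = 2 exactly.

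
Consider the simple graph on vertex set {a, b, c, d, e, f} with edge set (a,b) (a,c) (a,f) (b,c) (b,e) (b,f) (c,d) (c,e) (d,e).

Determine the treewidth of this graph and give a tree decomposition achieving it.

Treewidth 2.
Bags: B1 = {b, c, e}  B2 = {a, b, c}  B3 = {c, d, e}  B4 = {a, b, f}
Tree: B1–B2, B1–B3, B2–B4

Every bag has size at most 3, so the width is 3 − 1 = 2 and tw(G) ≤ 2. For the lower bound, the 3 vertices {c, d, e} are pairwise adjacent, and any tree decomposition puts a clique entirely inside one bag — forcing width ≥ 2. The upper and lower bounds meet at 2, so that is the treewidth.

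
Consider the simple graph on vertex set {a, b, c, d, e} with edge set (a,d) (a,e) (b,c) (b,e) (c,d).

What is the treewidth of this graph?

2

A width-2 tree decomposition is:
Bags: B1 = {a, b, e}  B2 = {a, b, d}  B3 = {b, c, d}
Tree: B1–B2, B2–B3
The largest bag has 3 vertices, giving width 2; this decomposition certifies tw(G) ≤ 2. Since b–e–a–d–c–b is a cycle in G, G is not acyclic. Forests are exactly the graphs of treewidth ≤ 1, so tw(G) ≥ 2. Therefore the treewidth is 2.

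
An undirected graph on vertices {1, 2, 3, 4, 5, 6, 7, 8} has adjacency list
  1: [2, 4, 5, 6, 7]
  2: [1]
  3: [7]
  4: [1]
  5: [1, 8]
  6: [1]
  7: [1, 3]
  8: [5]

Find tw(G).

A width-1 tree decomposition is:
Bags: B1 = {1, 7}  B2 = {1, 5}  B3 = {1, 6}  B4 = {1, 2}  B5 = {5, 8}  B6 = {1, 4}  B7 = {3, 7}
Tree: B1–B2, B1–B3, B2–B4, B2–B5, B3–B6, B1–B7
Each bag holds 2 vertices, so the decomposition has width 1, which upper-bounds the treewidth. G has an edge, so its treewidth is at least 1. Therefore the treewidth is 1.

1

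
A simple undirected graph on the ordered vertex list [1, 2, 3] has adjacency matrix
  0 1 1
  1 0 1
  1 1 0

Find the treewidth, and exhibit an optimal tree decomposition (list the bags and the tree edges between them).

Treewidth 2.
One optimal decomposition is:
Bags: B1 = {1, 2, 3}
Tree: (single bag)

A single bag containing all 3 vertices is trivially a valid decomposition of width 2. Conversely, {1, 2, 3} is a clique of size 3, and the vertices of any clique must share a bag in every tree decomposition; so some bag has ≥ 3 vertices and tw(G) ≥ 2. The upper and lower bounds meet at 2, so that is the treewidth.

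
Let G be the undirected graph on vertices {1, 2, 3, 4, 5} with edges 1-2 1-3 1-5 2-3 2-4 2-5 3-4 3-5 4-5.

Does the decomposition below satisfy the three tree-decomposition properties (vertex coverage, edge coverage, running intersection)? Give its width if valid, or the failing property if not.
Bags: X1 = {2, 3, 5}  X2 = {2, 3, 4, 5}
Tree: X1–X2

A tree decomposition must satisfy three properties: every vertex lies in some bag; for every edge, both endpoints lie together in some bag; and for every vertex, the bags containing it form a connected subtree. Here vertex 1 appears in no bag, so the decomposition is invalid.

No — vertex 1 appears in no bag.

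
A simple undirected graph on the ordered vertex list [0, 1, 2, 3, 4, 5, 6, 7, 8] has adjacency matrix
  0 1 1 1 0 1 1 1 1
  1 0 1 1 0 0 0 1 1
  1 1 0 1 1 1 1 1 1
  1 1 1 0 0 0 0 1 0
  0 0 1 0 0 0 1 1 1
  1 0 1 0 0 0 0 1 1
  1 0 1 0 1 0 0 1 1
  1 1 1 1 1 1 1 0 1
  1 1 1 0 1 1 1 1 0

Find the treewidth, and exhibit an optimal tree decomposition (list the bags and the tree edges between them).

Treewidth 4.
Bags: B1 = {0, 2, 6, 7, 8}  B2 = {0, 1, 2, 7, 8}  B3 = {0, 1, 2, 3, 7}  B4 = {2, 4, 6, 7, 8}  B5 = {0, 2, 5, 7, 8}
Tree: B1–B2, B2–B3, B1–B4, B1–B5

Every bag has size at most 5, so the width is 5 − 1 = 4 and tw(G) ≤ 4. For the lower bound, the 5 vertices {0, 1, 2, 7, 8} are pairwise adjacent, and any tree decomposition puts a clique entirely inside one bag — forcing width ≥ 4. Hence tw(G) = 4 exactly.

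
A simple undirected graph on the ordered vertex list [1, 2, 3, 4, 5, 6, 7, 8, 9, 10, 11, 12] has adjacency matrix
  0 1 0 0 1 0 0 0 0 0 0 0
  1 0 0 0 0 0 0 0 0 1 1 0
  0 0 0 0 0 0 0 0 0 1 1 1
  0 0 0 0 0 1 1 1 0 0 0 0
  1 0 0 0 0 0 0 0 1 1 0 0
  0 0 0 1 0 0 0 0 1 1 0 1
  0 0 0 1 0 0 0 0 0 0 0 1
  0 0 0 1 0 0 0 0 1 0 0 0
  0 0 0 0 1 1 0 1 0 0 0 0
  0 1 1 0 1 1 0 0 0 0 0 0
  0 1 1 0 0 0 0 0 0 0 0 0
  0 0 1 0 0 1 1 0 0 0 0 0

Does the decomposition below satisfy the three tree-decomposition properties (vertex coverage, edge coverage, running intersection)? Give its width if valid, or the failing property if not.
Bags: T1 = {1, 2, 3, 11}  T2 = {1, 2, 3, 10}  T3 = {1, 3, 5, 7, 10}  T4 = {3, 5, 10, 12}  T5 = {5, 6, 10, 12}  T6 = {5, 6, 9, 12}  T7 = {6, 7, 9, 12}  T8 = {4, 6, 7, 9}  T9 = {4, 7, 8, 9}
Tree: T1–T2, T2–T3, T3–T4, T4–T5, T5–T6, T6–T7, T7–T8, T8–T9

A tree decomposition must satisfy three properties: every vertex lies in some bag; for every edge, both endpoints lie together in some bag; and for every vertex, the bags containing it form a connected subtree. Here bags containing vertex 7 are not connected in the tree, so the decomposition is invalid.

No — bags containing vertex 7 are not connected in the tree.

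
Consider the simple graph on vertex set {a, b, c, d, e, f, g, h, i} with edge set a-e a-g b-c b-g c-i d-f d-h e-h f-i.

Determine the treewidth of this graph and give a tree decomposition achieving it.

Every bag has size at most 3, so the width is 3 − 1 = 2 and tw(G) ≤ 2. The edges f–d–h–e–a–g–b–c–i–f form a cycle, so G is not a tree and its treewidth is at least 2. Therefore the treewidth is 2.

Treewidth 2.
One optimal decomposition is:
Bags: B1 = {d, f, h}  B2 = {e, f, h}  B3 = {a, e, f}  B4 = {a, f, g}  B5 = {b, f, g}  B6 = {b, c, f}  B7 = {c, f, i}
Tree: B1–B2, B2–B3, B3–B4, B4–B5, B5–B6, B6–B7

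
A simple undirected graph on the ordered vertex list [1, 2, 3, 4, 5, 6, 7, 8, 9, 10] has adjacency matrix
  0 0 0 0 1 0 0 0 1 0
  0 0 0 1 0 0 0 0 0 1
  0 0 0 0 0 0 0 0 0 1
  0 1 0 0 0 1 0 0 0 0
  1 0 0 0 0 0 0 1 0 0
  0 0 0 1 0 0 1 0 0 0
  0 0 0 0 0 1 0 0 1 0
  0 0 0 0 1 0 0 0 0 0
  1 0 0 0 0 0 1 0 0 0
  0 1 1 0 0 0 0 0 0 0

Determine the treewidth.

A width-1 tree decomposition is:
Bags: B1 = {5, 8}  B2 = {1, 5}  B3 = {1, 9}  B4 = {7, 9}  B5 = {6, 7}  B6 = {4, 6}  B7 = {2, 4}  B8 = {2, 10}  B9 = {3, 10}
Tree: B1–B2, B2–B3, B3–B4, B4–B5, B5–B6, B6–B7, B7–B8, B8–B9
The largest bag has 2 vertices, giving width 1; this decomposition certifies tw(G) ≤ 1. Since G has at least one edge (e.g. 8–5), it is not an edgeless graph, so tw(G) ≥ 1. Combining the bounds, tw(G) = 1.

1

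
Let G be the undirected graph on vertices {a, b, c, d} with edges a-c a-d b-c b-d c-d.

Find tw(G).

A width-2 tree decomposition is:
Bags: B1 = {a, c, d}  B2 = {b, c, d}
Tree: B1–B2
The largest bag has 3 vertices, giving width 2; this decomposition certifies tw(G) ≤ 2. On the other hand G contains the 3-clique {a, c, d}. A clique must lie in a single bag of any decomposition, so no decomposition can have width below 2. Combining the bounds, tw(G) = 2.

2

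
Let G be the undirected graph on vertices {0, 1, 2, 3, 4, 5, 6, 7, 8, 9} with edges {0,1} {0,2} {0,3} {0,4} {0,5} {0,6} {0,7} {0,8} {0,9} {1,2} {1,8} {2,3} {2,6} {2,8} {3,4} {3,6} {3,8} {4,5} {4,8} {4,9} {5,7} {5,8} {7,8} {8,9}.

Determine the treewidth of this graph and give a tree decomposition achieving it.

Treewidth 3.
One such decomposition:
Bags: B1 = {0, 3, 4, 8}  B2 = {0, 2, 3, 8}  B3 = {0, 4, 8, 9}  B4 = {0, 2, 3, 6}  B5 = {0, 4, 5, 8}  B6 = {0, 1, 2, 8}  B7 = {0, 5, 7, 8}
Tree: B1–B2, B1–B3, B2–B4, B3–B5, B2–B6, B5–B7

The largest bag has 4 vertices, giving width 3; this decomposition certifies tw(G) ≤ 3. For the lower bound, the 4 vertices {0, 1, 2, 8} are pairwise adjacent, and any tree decomposition puts a clique entirely inside one bag — forcing width ≥ 3. Hence tw(G) = 3 exactly.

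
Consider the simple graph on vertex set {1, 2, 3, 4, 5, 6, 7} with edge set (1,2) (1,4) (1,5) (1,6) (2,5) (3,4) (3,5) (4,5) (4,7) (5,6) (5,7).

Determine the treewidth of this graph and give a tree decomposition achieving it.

Treewidth 2.
Bags: B1 = {1, 4, 5}  B2 = {4, 5, 7}  B3 = {1, 5, 6}  B4 = {1, 2, 5}  B5 = {3, 4, 5}
Tree: B1–B2, B1–B3, B1–B4, B2–B5

Each bag holds 3 vertices, so the decomposition has width 2, which upper-bounds the treewidth. On the other hand G contains the 3-clique {1, 2, 5}. A clique must lie in a single bag of any decomposition, so no decomposition can have width below 2. Therefore the treewidth is 2.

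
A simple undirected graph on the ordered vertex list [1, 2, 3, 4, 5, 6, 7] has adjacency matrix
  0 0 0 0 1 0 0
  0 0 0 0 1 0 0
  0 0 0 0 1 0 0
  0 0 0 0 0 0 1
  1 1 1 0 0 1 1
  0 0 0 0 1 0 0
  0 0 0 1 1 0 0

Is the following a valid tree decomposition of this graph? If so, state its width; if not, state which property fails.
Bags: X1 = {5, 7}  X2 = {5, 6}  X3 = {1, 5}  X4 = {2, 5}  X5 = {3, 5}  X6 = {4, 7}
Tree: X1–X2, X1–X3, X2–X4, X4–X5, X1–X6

Yes; width 1.

Vertex coverage: the bags together contain {1, 2, 3, 4, 5, 6, 7}, the full vertex set. Edge coverage: each edge of G has both endpoints in at least one bag. Running intersection: for every vertex, the bags containing it form a connected subtree. All three properties hold, so this is a valid tree decomposition of width max|bag| − 1 = 1, and hence tw(G) ≤ 1.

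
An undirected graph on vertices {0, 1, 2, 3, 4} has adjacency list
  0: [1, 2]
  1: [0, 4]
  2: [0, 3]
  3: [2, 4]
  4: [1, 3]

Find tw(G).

A width-2 tree decomposition is:
Bags: B1 = {0, 1, 2}  B2 = {1, 2, 3}  B3 = {1, 3, 4}
Tree: B1–B2, B2–B3
Every bag has size at most 3, so the width is 3 − 1 = 2 and tw(G) ≤ 2. The edges 1–0–2–3–4–1 form a cycle, so G is not a tree and its treewidth is at least 2. Hence tw(G) = 2 exactly.

2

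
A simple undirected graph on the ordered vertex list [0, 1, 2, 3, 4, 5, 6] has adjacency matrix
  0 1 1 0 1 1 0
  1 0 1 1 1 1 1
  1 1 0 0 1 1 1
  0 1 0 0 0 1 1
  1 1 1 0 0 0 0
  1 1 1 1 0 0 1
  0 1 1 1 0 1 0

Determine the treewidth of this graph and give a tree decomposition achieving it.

Each bag holds 4 vertices, so the decomposition has width 3, which upper-bounds the treewidth. On the other hand G contains the 4-clique {0, 1, 2, 4}. A clique must lie in a single bag of any decomposition, so no decomposition can have width below 3. The upper and lower bounds meet at 3, so that is the treewidth.

Treewidth 3.
Bags: B1 = {0, 1, 2, 5}  B2 = {1, 2, 5, 6}  B3 = {0, 1, 2, 4}  B4 = {1, 3, 5, 6}
Tree: B1–B2, B1–B3, B2–B4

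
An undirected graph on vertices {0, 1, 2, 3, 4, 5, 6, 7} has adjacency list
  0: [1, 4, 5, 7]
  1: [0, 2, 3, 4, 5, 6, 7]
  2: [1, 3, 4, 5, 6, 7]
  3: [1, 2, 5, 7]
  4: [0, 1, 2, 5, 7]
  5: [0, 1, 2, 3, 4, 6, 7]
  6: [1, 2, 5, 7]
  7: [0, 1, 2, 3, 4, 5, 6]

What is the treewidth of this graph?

A width-4 tree decomposition is:
Bags: B1 = {1, 2, 5, 6, 7}  B2 = {1, 2, 3, 5, 7}  B3 = {1, 2, 4, 5, 7}  B4 = {0, 1, 4, 5, 7}
Tree: B1–B2, B1–B3, B3–B4
The largest bag has 5 vertices, giving width 4; this decomposition certifies tw(G) ≤ 4. Conversely, {0, 1, 4, 5, 7} is a clique of size 5, and the vertices of any clique must share a bag in every tree decomposition; so some bag has ≥ 5 vertices and tw(G) ≥ 4. Hence tw(G) = 4 exactly.

4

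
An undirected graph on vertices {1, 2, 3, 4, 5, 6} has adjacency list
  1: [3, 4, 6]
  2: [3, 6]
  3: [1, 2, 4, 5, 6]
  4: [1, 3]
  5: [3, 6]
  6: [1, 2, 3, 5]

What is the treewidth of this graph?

2

A width-2 tree decomposition is:
Bags: B1 = {1, 3, 4}  B2 = {1, 3, 6}  B3 = {2, 3, 6}  B4 = {3, 5, 6}
Tree: B1–B2, B2–B3, B2–B4
Every bag has size at most 3, so the width is 3 − 1 = 2 and tw(G) ≤ 2. Conversely, {1, 3, 4} is a clique of size 3, and the vertices of any clique must share a bag in every tree decomposition; so some bag has ≥ 3 vertices and tw(G) ≥ 2. Combining the bounds, tw(G) = 2.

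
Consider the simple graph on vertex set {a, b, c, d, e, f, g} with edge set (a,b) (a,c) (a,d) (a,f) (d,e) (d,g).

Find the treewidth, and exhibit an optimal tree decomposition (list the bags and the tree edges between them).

The largest bag has 2 vertices, giving width 1; this decomposition certifies tw(G) ≤ 1. Since G has at least one edge (e.g. d–g), it is not an edgeless graph, so tw(G) ≥ 1. Combining the bounds, tw(G) = 1.

Treewidth 1.
One optimal decomposition is:
Bags: B1 = {d, g}  B2 = {a, d}  B3 = {a, c}  B4 = {d, e}  B5 = {a, b}  B6 = {a, f}
Tree: B1–B2, B2–B3, B1–B4, B2–B5, B5–B6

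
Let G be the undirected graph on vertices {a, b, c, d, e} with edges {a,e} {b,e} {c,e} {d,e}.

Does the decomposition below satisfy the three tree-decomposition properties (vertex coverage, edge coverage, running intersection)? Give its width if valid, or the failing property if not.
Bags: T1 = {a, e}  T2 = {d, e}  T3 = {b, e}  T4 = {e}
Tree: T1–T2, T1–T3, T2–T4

A tree decomposition must satisfy three properties: every vertex lies in some bag; for every edge, both endpoints lie together in some bag; and for every vertex, the bags containing it form a connected subtree. Here vertex c appears in no bag, so the decomposition is invalid.

No — vertex c appears in no bag.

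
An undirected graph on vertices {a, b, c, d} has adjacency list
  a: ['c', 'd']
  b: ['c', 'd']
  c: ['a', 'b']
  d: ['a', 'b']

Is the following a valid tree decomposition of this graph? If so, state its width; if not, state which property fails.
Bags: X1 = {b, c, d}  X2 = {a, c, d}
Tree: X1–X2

Yes; width 2.

Checking the three conditions: (i) the bags cover all of {a, b, c, d}; (ii) for each edge, some bag contains both endpoints; (iii) the bags containing any fixed vertex form a subtree. All hold, so the decomposition is valid with width 3 − 1 = 2.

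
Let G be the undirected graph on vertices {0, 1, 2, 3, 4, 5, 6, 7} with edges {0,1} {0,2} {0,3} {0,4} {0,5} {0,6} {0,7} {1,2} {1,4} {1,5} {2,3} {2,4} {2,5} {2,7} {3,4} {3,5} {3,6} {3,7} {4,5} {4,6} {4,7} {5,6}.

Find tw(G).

A width-4 tree decomposition is:
Bags: B1 = {0, 1, 2, 4, 5}  B2 = {0, 2, 3, 4, 5}  B3 = {0, 2, 3, 4, 7}  B4 = {0, 3, 4, 5, 6}
Tree: B1–B2, B2–B3, B2–B4
Each bag holds 5 vertices, so the decomposition has width 4, which upper-bounds the treewidth. On the other hand G contains the 5-clique {0, 1, 2, 4, 5}. A clique must lie in a single bag of any decomposition, so no decomposition can have width below 4. The upper and lower bounds meet at 4, so that is the treewidth.

4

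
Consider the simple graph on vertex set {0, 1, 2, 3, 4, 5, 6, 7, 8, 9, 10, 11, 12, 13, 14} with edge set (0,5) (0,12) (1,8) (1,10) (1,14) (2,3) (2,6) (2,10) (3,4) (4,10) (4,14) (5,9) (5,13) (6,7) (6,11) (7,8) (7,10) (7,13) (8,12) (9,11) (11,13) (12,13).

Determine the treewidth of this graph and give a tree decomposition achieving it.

Treewidth 3.
One such decomposition:
Bags: B1 = {2, 3, 4, 14}  B2 = {2, 4, 10, 14}  B3 = {1, 2, 10, 14}  B4 = {1, 2, 6, 10}  B5 = {1, 6, 7, 10}  B6 = {1, 6, 7, 8}  B7 = {6, 7, 8, 11}  B8 = {7, 8, 11, 13}  B9 = {8, 11, 12, 13}  B10 = {9, 11, 12, 13}  B11 = {5, 9, 12, 13}  B12 = {0, 5, 9, 12}
Tree: B1–B2, B2–B3, B3–B4, B4–B5, B5–B6, B6–B7, B7–B8, B8–B9, B9–B10, B10–B11, B11–B12

Every bag has size at most 4, so the width is 4 − 1 = 3 and tw(G) ≤ 3. For the lower bound: the 4 vertex sets {3,4,14}, {2}, {10}, {1,6,7,8} are disjoint, each induces a connected subgraph, and every pair is joined by at least one edge of G. Contracting each set to a single vertex therefore yields K_{4} as a minor, and since treewidth is minor-monotone, tw(G) ≥ tw(K_{4}) = 3. Therefore the treewidth is 3.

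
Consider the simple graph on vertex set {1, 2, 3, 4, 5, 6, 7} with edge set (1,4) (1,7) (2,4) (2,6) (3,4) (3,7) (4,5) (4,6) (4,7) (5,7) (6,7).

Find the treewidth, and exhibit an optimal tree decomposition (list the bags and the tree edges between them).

Each bag holds 3 vertices, so the decomposition has width 2, which upper-bounds the treewidth. For the lower bound, the 3 vertices {2, 4, 6} are pairwise adjacent, and any tree decomposition puts a clique entirely inside one bag — forcing width ≥ 2. The upper and lower bounds meet at 2, so that is the treewidth.

Treewidth 2.
One optimal decomposition is:
Bags: B1 = {4, 6, 7}  B2 = {4, 5, 7}  B3 = {1, 4, 7}  B4 = {2, 4, 6}  B5 = {3, 4, 7}
Tree: B1–B2, B2–B3, B1–B4, B2–B5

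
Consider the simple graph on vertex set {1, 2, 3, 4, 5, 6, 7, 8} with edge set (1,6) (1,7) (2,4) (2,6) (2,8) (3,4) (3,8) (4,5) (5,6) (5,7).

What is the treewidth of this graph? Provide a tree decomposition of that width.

Each bag holds 3 vertices, so the decomposition has width 2, which upper-bounds the treewidth. Since 8–3–4–2–8 is a cycle in G, G is not acyclic. Forests are exactly the graphs of treewidth ≤ 1, so tw(G) ≥ 2. Therefore the treewidth is 2.

Treewidth 2.
Bags: B1 = {2, 3, 8}  B2 = {2, 3, 4}  B3 = {2, 4, 6}  B4 = {4, 5, 6}  B5 = {1, 5, 6}  B6 = {1, 5, 7}
Tree: B1–B2, B2–B3, B3–B4, B4–B5, B5–B6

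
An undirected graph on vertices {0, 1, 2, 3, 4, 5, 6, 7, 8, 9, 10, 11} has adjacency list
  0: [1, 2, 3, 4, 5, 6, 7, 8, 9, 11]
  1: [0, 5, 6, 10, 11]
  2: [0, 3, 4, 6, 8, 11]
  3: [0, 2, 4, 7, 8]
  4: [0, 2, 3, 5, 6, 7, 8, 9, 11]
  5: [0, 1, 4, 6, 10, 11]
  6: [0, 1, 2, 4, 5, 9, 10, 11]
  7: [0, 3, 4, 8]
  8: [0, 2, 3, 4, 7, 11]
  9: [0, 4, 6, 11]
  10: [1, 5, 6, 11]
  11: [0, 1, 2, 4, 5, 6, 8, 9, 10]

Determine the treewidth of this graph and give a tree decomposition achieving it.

Treewidth 4.
One optimal decomposition is:
Bags: B1 = {0, 4, 5, 6, 11}  B2 = {0, 2, 4, 6, 11}  B3 = {0, 4, 6, 9, 11}  B4 = {0, 1, 5, 6, 11}  B5 = {0, 2, 4, 8, 11}  B6 = {0, 2, 3, 4, 8}  B7 = {1, 5, 6, 10, 11}  B8 = {0, 3, 4, 7, 8}
Tree: B1–B2, B1–B3, B1–B4, B2–B5, B5–B6, B4–B7, B6–B8

Every bag has size at most 5, so the width is 5 − 1 = 4 and tw(G) ≤ 4. For the lower bound, the 5 vertices {0, 1, 5, 6, 11} are pairwise adjacent, and any tree decomposition puts a clique entirely inside one bag — forcing width ≥ 4. The upper and lower bounds meet at 4, so that is the treewidth.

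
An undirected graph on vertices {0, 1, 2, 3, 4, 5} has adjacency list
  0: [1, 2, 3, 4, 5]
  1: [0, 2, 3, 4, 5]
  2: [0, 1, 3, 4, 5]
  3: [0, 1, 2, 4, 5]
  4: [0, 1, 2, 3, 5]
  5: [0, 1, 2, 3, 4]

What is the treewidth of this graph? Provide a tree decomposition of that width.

Treewidth 5.
Bags: B1 = {0, 1, 2, 3, 4, 5}
Tree: (single bag)

With just one bag of size 6, the width is 6 − 1 = 5, so tw(G) ≤ 5. On the other hand G contains the 6-clique {0, 1, 2, 3, 4, 5}. A clique must lie in a single bag of any decomposition, so no decomposition can have width below 5. Therefore the treewidth is 5.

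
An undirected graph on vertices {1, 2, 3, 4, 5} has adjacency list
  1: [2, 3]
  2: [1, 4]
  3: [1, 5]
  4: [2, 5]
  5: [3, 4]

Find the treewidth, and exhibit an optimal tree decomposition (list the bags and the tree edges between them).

Treewidth 2.
One such decomposition:
Bags: B1 = {1, 2, 3}  B2 = {2, 3, 4}  B3 = {3, 4, 5}
Tree: B1–B2, B2–B3

Every bag has size at most 3, so the width is 3 − 1 = 2 and tw(G) ≤ 2. Since 3–1–2–4–5–3 is a cycle in G, G is not acyclic. Forests are exactly the graphs of treewidth ≤ 1, so tw(G) ≥ 2. Therefore the treewidth is 2.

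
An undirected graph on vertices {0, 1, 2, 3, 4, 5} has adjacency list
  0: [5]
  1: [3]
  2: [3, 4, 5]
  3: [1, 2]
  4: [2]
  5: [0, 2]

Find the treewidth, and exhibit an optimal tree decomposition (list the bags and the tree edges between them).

Treewidth 1.
One such decomposition:
Bags: B1 = {2, 4}  B2 = {2, 5}  B3 = {2, 3}  B4 = {0, 5}  B5 = {1, 3}
Tree: B1–B2, B1–B3, B2–B4, B3–B5

The largest bag has 2 vertices, giving width 1; this decomposition certifies tw(G) ≤ 1. G has an edge, so its treewidth is at least 1. The upper and lower bounds meet at 1, so that is the treewidth.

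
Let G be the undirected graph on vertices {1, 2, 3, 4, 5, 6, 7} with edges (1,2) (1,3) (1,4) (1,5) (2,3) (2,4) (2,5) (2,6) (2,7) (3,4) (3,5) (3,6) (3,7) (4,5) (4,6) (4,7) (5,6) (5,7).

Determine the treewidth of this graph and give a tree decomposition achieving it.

Every bag has size at most 5, so the width is 5 − 1 = 4 and tw(G) ≤ 4. On the other hand G contains the 5-clique {1, 2, 3, 4, 5}. A clique must lie in a single bag of any decomposition, so no decomposition can have width below 4. Hence tw(G) = 4 exactly.

Treewidth 4.
One such decomposition:
Bags: B1 = {1, 2, 3, 4, 5}  B2 = {2, 3, 4, 5, 7}  B3 = {2, 3, 4, 5, 6}
Tree: B1–B2, B2–B3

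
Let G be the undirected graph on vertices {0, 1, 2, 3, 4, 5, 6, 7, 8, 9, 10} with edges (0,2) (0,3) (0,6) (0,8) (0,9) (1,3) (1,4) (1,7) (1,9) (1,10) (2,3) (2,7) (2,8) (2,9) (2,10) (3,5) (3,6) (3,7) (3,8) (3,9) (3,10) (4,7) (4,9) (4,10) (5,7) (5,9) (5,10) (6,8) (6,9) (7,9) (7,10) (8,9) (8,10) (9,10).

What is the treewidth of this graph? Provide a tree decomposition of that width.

Each bag holds 5 vertices, so the decomposition has width 4, which upper-bounds the treewidth. Conversely, {0, 2, 3, 8, 9} is a clique of size 5, and the vertices of any clique must share a bag in every tree decomposition; so some bag has ≥ 5 vertices and tw(G) ≥ 4. Therefore the treewidth is 4.

Treewidth 4.
One such decomposition:
Bags: B1 = {1, 3, 7, 9, 10}  B2 = {2, 3, 7, 9, 10}  B3 = {2, 3, 8, 9, 10}  B4 = {3, 5, 7, 9, 10}  B5 = {0, 2, 3, 8, 9}  B6 = {0, 3, 6, 8, 9}  B7 = {1, 4, 7, 9, 10}
Tree: B1–B2, B2–B3, B2–B4, B3–B5, B5–B6, B1–B7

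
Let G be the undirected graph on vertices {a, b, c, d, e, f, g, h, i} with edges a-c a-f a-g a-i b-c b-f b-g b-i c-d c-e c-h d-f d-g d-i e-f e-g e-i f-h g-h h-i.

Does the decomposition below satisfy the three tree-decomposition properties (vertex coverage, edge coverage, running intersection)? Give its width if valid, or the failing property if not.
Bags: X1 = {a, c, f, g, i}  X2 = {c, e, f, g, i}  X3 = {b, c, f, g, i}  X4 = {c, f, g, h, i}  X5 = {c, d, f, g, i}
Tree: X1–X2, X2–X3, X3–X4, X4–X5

Checking the three conditions: (i) the bags cover all of {a, b, c, d, e, f, g, h, i}; (ii) for each edge, some bag contains both endpoints; (iii) the bags containing any fixed vertex form a subtree. All hold, so the decomposition is valid with width 5 − 1 = 4.

Yes; width 4.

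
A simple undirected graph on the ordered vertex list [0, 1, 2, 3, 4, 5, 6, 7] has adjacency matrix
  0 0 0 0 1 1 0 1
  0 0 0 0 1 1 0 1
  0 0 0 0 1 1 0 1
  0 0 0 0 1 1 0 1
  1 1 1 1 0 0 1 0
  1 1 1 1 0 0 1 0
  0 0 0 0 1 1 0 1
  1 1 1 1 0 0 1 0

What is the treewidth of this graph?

A width-3 tree decomposition is:
Bags: B1 = {4, 5, 6, 7}  B2 = {1, 4, 5, 7}  B3 = {2, 4, 5, 7}  B4 = {3, 4, 5, 7}  B5 = {0, 4, 5, 7}
Tree: B1–B2, B2–B3, B3–B4, B4–B5
Each bag holds 4 vertices, so the decomposition has width 3, which upper-bounds the treewidth. For the lower bound: the 4 vertex sets {6,7}, {1,5}, {4}, {2} are disjoint, each induces a connected subgraph, and every pair is joined by at least one edge of G. Contracting each set to a single vertex therefore yields K_{4} as a minor, and since treewidth is minor-monotone, tw(G) ≥ tw(K_{4}) = 3. Hence tw(G) = 3 exactly.

3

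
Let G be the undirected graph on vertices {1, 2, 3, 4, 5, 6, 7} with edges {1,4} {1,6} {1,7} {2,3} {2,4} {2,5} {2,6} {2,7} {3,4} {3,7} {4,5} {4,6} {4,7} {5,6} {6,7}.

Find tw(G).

3

A width-3 tree decomposition is:
Bags: B1 = {2, 4, 6, 7}  B2 = {2, 3, 4, 7}  B3 = {1, 4, 6, 7}  B4 = {2, 4, 5, 6}
Tree: B1–B2, B1–B3, B1–B4
Each bag holds 4 vertices, so the decomposition has width 3, which upper-bounds the treewidth. Conversely, {1, 4, 6, 7} is a clique of size 4, and the vertices of any clique must share a bag in every tree decomposition; so some bag has ≥ 4 vertices and tw(G) ≥ 3. Hence tw(G) = 3 exactly.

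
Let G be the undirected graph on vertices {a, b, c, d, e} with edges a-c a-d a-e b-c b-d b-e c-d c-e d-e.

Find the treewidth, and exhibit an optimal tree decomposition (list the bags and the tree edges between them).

Treewidth 3.
One optimal decomposition is:
Bags: B1 = {a, c, d, e}  B2 = {b, c, d, e}
Tree: B1–B2

Each bag holds 4 vertices, so the decomposition has width 3, which upper-bounds the treewidth. On the other hand G contains the 4-clique {a, c, d, e}. A clique must lie in a single bag of any decomposition, so no decomposition can have width below 3. Therefore the treewidth is 3.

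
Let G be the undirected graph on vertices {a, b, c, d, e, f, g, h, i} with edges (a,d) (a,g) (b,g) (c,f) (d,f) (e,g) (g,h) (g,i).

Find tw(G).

A width-1 tree decomposition is:
Bags: B1 = {a, g}  B2 = {g, h}  B3 = {e, g}  B4 = {a, d}  B5 = {g, i}  B6 = {d, f}  B7 = {b, g}  B8 = {c, f}
Tree: B1–B2, B1–B3, B1–B4, B3–B5, B4–B6, B5–B7, B6–B8
The largest bag has 2 vertices, giving width 1; this decomposition certifies tw(G) ≤ 1. Any graph with an edge has treewidth ≥ 1, and G has the edge a–g. Hence tw(G) = 1 exactly.

1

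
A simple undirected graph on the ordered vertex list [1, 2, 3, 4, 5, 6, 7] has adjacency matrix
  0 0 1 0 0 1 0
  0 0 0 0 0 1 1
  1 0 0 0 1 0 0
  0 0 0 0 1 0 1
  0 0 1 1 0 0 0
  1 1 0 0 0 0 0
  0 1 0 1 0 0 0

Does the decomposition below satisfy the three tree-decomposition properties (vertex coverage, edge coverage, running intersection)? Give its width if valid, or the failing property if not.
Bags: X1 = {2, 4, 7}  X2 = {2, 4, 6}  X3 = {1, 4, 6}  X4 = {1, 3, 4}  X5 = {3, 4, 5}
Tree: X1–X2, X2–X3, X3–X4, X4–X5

Every vertex of G appears in some bag (union = {1, 2, 3, 4, 5, 6, 7}); every edge is covered by a bag; and for each vertex v the set of bags containing v is connected in the bag tree. The decomposition is therefore valid. The largest bag has 3 vertices, so the width is 2.

Yes; width 2.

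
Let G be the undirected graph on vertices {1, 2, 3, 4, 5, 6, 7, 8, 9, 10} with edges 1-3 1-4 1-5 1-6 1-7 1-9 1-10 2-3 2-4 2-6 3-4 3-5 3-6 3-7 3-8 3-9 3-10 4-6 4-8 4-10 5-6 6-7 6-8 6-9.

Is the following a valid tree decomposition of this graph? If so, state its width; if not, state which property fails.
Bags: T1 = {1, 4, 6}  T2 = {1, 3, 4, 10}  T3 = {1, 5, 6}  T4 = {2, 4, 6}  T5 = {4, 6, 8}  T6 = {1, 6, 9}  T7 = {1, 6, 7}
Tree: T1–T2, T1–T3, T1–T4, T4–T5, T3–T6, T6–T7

No — edge (3,6) lies in no bag.

A tree decomposition must satisfy three properties: every vertex lies in some bag; for every edge, both endpoints lie together in some bag; and for every vertex, the bags containing it form a connected subtree. Here edge (3,6) lies in no bag, so the decomposition is invalid.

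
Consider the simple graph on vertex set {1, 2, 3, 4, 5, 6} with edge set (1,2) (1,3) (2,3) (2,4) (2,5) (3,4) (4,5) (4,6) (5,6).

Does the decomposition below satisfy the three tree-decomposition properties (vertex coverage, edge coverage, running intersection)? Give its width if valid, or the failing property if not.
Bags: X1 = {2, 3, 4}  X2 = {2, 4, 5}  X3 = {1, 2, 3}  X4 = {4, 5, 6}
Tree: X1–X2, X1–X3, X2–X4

Checking the three conditions: (i) the bags cover all of {1, 2, 3, 4, 5, 6}; (ii) for each edge, some bag contains both endpoints; (iii) the bags containing any fixed vertex form a subtree. All hold, so the decomposition is valid with width 3 − 1 = 2.

Yes; width 2.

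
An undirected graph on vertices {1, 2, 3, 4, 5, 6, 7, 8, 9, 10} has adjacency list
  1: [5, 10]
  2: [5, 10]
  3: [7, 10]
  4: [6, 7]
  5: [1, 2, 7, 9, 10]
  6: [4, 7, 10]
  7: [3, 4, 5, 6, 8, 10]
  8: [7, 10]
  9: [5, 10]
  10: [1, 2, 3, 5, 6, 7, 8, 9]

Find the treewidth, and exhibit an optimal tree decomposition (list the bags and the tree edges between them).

Each bag holds 3 vertices, so the decomposition has width 2, which upper-bounds the treewidth. On the other hand G contains the 3-clique {7, 8, 10}. A clique must lie in a single bag of any decomposition, so no decomposition can have width below 2. Therefore the treewidth is 2.

Treewidth 2.
One optimal decomposition is:
Bags: B1 = {3, 7, 10}  B2 = {6, 7, 10}  B3 = {5, 7, 10}  B4 = {1, 5, 10}  B5 = {5, 9, 10}  B6 = {2, 5, 10}  B7 = {4, 6, 7}  B8 = {7, 8, 10}
Tree: B1–B2, B1–B3, B3–B4, B4–B5, B5–B6, B2–B7, B3–B8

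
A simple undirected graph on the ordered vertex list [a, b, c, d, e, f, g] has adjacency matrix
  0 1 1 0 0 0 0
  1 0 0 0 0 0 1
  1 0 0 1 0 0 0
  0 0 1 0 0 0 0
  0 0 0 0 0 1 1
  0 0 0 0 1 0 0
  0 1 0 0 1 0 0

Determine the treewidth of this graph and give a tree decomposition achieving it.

Treewidth 1.
One optimal decomposition is:
Bags: B1 = {c, d}  B2 = {a, c}  B3 = {a, b}  B4 = {b, g}  B5 = {e, g}  B6 = {e, f}
Tree: B1–B2, B2–B3, B3–B4, B4–B5, B5–B6

Every bag has size at most 2, so the width is 2 − 1 = 1 and tw(G) ≤ 1. G has an edge, so its treewidth is at least 1. Hence tw(G) = 1 exactly.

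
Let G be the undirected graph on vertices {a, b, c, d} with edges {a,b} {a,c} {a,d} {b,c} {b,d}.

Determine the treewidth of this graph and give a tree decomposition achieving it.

The largest bag has 3 vertices, giving width 2; this decomposition certifies tw(G) ≤ 2. For the lower bound, the 3 vertices {a, b, d} are pairwise adjacent, and any tree decomposition puts a clique entirely inside one bag — forcing width ≥ 2. The upper and lower bounds meet at 2, so that is the treewidth.

Treewidth 2.
One optimal decomposition is:
Bags: B1 = {a, b, d}  B2 = {a, b, c}
Tree: B1–B2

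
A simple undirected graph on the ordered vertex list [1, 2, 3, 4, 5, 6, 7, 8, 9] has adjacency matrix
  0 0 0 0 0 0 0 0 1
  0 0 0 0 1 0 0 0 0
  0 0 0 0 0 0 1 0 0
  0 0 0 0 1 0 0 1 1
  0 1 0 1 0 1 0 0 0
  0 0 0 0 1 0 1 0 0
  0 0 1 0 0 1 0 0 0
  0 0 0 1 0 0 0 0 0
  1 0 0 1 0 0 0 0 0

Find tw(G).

A width-1 tree decomposition is:
Bags: B1 = {4, 5}  B2 = {5, 6}  B3 = {4, 8}  B4 = {4, 9}  B5 = {2, 5}  B6 = {6, 7}  B7 = {1, 9}  B8 = {3, 7}
Tree: B1–B2, B1–B3, B1–B4, B2–B5, B2–B6, B4–B7, B6–B8
The largest bag has 2 vertices, giving width 1; this decomposition certifies tw(G) ≤ 1. G has an edge, so its treewidth is at least 1. Hence tw(G) = 1 exactly.

1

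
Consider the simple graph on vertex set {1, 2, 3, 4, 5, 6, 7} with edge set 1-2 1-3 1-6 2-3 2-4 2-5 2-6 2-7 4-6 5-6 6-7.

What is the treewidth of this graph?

A width-2 tree decomposition is:
Bags: B1 = {1, 2, 6}  B2 = {1, 2, 3}  B3 = {2, 4, 6}  B4 = {2, 5, 6}  B5 = {2, 6, 7}
Tree: B1–B2, B1–B3, B3–B4, B1–B5
Every bag has size at most 3, so the width is 3 − 1 = 2 and tw(G) ≤ 2. Conversely, {1, 2, 3} is a clique of size 3, and the vertices of any clique must share a bag in every tree decomposition; so some bag has ≥ 3 vertices and tw(G) ≥ 2. Combining the bounds, tw(G) = 2.

2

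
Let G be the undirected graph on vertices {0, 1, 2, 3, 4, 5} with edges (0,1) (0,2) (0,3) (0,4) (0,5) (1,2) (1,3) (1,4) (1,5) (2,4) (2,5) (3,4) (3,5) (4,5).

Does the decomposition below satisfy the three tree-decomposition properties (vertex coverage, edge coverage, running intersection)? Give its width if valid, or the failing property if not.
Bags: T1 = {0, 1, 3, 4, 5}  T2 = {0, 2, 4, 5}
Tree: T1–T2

A tree decomposition must satisfy three properties: every vertex lies in some bag; for every edge, both endpoints lie together in some bag; and for every vertex, the bags containing it form a connected subtree. Here edge (1,2) lies in no bag, so the decomposition is invalid.

No — edge (1,2) lies in no bag.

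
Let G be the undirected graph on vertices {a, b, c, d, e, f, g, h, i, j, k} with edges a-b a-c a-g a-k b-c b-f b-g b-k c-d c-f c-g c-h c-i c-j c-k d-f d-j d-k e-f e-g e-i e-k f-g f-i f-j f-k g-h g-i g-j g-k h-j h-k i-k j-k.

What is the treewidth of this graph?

4

A width-4 tree decomposition is:
Bags: B1 = {e, f, g, i, k}  B2 = {c, f, g, i, k}  B3 = {b, c, f, g, k}  B4 = {c, f, g, j, k}  B5 = {a, b, c, g, k}  B6 = {c, d, f, j, k}  B7 = {c, g, h, j, k}
Tree: B1–B2, B2–B3, B2–B4, B3–B5, B4–B6, B4–B7
Every bag has size at most 5, so the width is 5 − 1 = 4 and tw(G) ≤ 4. On the other hand G contains the 5-clique {c, d, f, j, k}. A clique must lie in a single bag of any decomposition, so no decomposition can have width below 4. Therefore the treewidth is 4.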